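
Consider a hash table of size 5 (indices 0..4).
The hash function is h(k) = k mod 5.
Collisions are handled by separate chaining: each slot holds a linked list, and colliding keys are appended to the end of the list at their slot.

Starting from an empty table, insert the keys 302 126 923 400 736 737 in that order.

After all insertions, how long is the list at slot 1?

2

Insert 302: h=2, bucket 2 empty → new chain.
Insert 126: h=1, bucket 1 empty → new chain.
Insert 923: h=3, bucket 3 empty → new chain.
Insert 400: h=0, bucket 0 empty → new chain.
Insert 736: h=1, bucket 1 nonempty → append to chain.
Insert 737: h=2, bucket 2 nonempty → append to chain.
Final buckets:
0: 400
1: 126 -> 736
2: 302 -> 737
3: 923
4: _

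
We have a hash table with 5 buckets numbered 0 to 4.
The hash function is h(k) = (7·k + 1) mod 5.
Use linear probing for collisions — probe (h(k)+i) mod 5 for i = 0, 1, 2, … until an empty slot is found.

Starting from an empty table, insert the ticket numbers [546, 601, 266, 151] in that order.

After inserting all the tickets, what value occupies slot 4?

546 hashes to 3; slot 3 is free → place at 3.
601 hashes to 3; 3 taken → place at 4.
266 hashes to 3; 3,4 taken → place at 0.
151 hashes to 3; 3,4,0 taken → place at 1.
Table: [266, 151, ∅, 546, 601]

601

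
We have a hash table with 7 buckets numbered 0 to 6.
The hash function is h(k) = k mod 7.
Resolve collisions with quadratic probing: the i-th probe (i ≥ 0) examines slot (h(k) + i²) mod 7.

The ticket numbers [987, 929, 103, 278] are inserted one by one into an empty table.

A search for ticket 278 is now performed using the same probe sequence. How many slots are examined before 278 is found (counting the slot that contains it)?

Insert 987: h=0, slot 0 empty -> index 0.
Insert 929: h=5, slot 5 empty -> index 5.
Insert 103: h=5, slot 5 occupied -> index 6.
Insert 278: h=5, slots 5,6 occupied -> index 2.
Table: [987, ∅, 278, ∅, ∅, 929, 103]
Lookup 278: h=5, probe 5,6,2 → found at 2.

3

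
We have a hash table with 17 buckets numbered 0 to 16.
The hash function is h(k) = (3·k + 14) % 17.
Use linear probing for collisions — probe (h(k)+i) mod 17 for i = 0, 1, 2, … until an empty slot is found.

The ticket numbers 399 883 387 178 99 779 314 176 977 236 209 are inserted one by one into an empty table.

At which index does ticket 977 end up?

9

399 hashes to 4; slot 4 is free → place at 4.
883 hashes to 11; slot 11 is free → place at 11.
387 hashes to 2; slot 2 is free → place at 2.
178 hashes to 4; 4 taken → place at 5.
99 hashes to 5; 5 taken → place at 6.
779 hashes to 5; 5,6 taken → place at 7.
314 hashes to 4; 4,5,6,7 taken → place at 8.
176 hashes to 15; slot 15 is free → place at 15.
977 hashes to 4; 4,5,6,7,8 taken → place at 9.
236 hashes to 8; 8,9 taken → place at 10.
209 hashes to 12; slot 12 is free → place at 12.
Table: [∅, ∅, 387, ∅, 399, 178, 99, 779, 314, 977, 236, 883, 209, ∅, ∅, 176, ∅]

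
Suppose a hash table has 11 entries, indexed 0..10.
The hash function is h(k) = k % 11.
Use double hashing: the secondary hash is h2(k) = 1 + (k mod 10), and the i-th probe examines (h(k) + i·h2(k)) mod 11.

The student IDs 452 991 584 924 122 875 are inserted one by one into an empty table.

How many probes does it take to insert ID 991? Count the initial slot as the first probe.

2

Insert 452: h=1, slot 1 empty → index 1.
Insert 991: h=1, h2=2, slot 1 occupied → index 3.
Insert 584: h=1, h2=5, slot 1 occupied → index 6.
Insert 924: h=0, slot 0 empty → index 0.
Insert 122: h=1, h2=3, slot 1 occupied → index 4.
Insert 875: h=6, h2=6, slots 6,1 occupied → index 7.
Table: [924, 452, ., 991, 122, ., 584, 875, ., ., .]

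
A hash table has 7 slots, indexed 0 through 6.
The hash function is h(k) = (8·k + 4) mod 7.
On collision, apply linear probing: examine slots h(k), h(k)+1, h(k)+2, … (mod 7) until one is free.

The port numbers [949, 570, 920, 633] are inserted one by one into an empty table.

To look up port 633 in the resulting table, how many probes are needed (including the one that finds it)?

949: h=1 -> slot 1
570: h=0 -> slot 0
920: h=0, probe 0,1,2 -> slot 2
633: h=0, probe 0,1,2,3 -> slot 3
Table: [570, 949, 920, 633, _, _, _]
Lookup 633: h=0, probe 0,1,2,3 → found at 3.

4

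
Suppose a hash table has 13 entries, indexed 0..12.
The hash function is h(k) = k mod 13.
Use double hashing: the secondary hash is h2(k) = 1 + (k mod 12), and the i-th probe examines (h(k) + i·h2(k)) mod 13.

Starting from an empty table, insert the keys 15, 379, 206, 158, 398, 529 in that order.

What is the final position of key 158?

15 hashes to 2; slot 2 is free -> place at 2.
379 hashes to 2, h2=8; 2 taken -> place at 10.
206 hashes to 11; slot 11 is free -> place at 11.
158 hashes to 2, h2=3; 2 taken -> place at 5.
398 hashes to 8; slot 8 is free -> place at 8.
529 hashes to 9; slot 9 is free -> place at 9.
Table: [∅, ∅, 15, ∅, ∅, 158, ∅, ∅, 398, 529, 379, 206, ∅]

5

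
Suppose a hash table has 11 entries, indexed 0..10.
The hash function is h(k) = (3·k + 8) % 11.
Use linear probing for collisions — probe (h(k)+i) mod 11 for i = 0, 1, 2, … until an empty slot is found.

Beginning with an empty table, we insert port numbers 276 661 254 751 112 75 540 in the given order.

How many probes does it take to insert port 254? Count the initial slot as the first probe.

3

Insert 276: h=0, slot 0 empty -> index 0.
Insert 661: h=0, slot 0 occupied -> index 1.
Insert 254: h=0, slots 0,1 occupied -> index 2.
Insert 751: h=6, slot 6 empty -> index 6.
Insert 112: h=3, slot 3 empty -> index 3.
Insert 75: h=2, slots 2,3 occupied -> index 4.
Insert 540: h=0, slots 0,1,2,3,4 occupied -> index 5.
Table: [276, 661, 254, 112, 75, 540, 751, —, —, —, —]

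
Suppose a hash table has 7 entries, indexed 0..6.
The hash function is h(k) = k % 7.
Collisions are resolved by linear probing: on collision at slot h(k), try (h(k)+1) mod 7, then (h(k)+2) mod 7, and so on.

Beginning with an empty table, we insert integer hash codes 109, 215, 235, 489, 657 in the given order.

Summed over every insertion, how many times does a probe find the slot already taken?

5

109: h=4 → slot 4
215: h=5 → slot 5
235: h=4, probe 4,5,6 → slot 6
489: h=6, probe 6,0 → slot 0
657: h=6, probe 6,0,1 → slot 1
Table: [489, 657, —, —, 109, 215, 235]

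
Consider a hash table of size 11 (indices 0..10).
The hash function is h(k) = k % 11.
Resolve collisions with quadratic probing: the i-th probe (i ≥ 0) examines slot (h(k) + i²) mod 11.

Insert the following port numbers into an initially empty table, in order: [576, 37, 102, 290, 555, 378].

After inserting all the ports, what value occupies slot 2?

Insert 576: h=4, slot 4 empty => index 4.
Insert 37: h=4, slot 4 occupied => index 5.
Insert 102: h=3, slot 3 empty => index 3.
Insert 290: h=4, slots 4,5 occupied => index 8.
Insert 555: h=5, slot 5 occupied => index 6.
Insert 378: h=4, slots 4,5,8 occupied => index 2.
Table: [—, —, 378, 102, 576, 37, 555, —, 290, —, —]

378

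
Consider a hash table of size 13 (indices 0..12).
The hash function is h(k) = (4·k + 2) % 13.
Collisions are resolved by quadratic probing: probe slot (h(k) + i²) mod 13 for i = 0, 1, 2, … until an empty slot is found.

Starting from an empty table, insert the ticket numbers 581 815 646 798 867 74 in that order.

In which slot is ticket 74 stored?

2

Insert 581: h=12, slot 12 empty → index 12.
Insert 815: h=12, slot 12 occupied → index 0.
Insert 646: h=12, slots 12,0 occupied → index 3.
Insert 798: h=9, slot 9 empty → index 9.
Insert 867: h=12, slots 12,0,3 occupied → index 8.
Insert 74: h=12, slots 12,0,3,8 occupied → index 2.
Table: [815, -, 74, 646, -, -, -, -, 867, 798, -, -, 581]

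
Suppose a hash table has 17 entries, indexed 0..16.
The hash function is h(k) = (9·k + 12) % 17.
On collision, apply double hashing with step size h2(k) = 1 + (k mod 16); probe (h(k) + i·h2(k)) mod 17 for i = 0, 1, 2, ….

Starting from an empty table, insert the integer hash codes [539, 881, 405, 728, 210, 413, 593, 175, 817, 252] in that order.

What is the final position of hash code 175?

5

Insert 539: h=1, slot 1 empty → index 1.
Insert 881: h=2, slot 2 empty → index 2.
Insert 405: h=2, h2=6, slot 2 occupied → index 8.
Insert 728: h=2, h2=9, slot 2 occupied → index 11.
Insert 210: h=15, slot 15 empty → index 15.
Insert 413: h=6, slot 6 empty → index 6.
Insert 593: h=11, h2=2, slot 11 occupied → index 13.
Insert 175: h=6, h2=16, slot 6 occupied → index 5.
Insert 817: h=4, slot 4 empty → index 4.
Insert 252: h=2, h2=13, slots 2,15,11 occupied → index 7.
Table: [—, 539, 881, —, 817, 175, 413, 252, 405, —, —, 728, —, 593, —, 210, —]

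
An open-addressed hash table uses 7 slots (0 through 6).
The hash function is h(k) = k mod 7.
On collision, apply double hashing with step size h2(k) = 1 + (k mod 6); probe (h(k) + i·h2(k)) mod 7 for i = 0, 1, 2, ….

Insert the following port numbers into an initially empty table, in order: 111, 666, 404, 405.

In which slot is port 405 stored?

3

111: h=6 => slot 6
666: h=1 => slot 1
404: h=5 => slot 5
405: h=6, h2=4, probe 6,3 => slot 3
Table: [—, 666, —, 405, —, 404, 111]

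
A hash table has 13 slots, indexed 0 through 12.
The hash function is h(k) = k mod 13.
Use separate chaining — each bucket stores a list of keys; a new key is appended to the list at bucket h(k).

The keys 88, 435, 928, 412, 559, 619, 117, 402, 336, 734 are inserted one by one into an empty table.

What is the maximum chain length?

2

Insert 88: h=10, bucket 10 empty -> new chain.
Insert 435: h=6, bucket 6 empty -> new chain.
Insert 928: h=5, bucket 5 empty -> new chain.
Insert 412: h=9, bucket 9 empty -> new chain.
Insert 559: h=0, bucket 0 empty -> new chain.
Insert 619: h=8, bucket 8 empty -> new chain.
Insert 117: h=0, bucket 0 nonempty -> append to chain.
Insert 402: h=12, bucket 12 empty -> new chain.
Insert 336: h=11, bucket 11 empty -> new chain.
Insert 734: h=6, bucket 6 nonempty -> append to chain.
Final buckets:
0: 559 -> 117
1: _
2: _
3: _
4: _
5: 928
6: 435 -> 734
7: _
8: 619
9: 412
10: 88
11: 336
12: 402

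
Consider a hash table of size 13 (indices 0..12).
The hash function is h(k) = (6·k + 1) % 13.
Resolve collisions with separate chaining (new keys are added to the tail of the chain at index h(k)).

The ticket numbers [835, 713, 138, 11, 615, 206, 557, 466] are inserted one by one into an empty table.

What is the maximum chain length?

5

835 -> bucket 6
713 -> bucket 2
138 -> bucket 10
11 -> bucket 2 (collision)
615 -> bucket 12
206 -> bucket 2 (collision)
557 -> bucket 2 (collision)
466 -> bucket 2 (collision)
Final buckets:
0: —
1: —
2: 713 -> 11 -> 206 -> 557 -> 466
3: —
4: —
5: —
6: 835
7: —
8: —
9: —
10: 138
11: —
12: 615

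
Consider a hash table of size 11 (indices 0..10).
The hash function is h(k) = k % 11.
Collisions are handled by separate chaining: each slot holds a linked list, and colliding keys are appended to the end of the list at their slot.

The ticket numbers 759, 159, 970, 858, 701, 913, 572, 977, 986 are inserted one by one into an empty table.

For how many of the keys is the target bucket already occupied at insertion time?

759 -> bucket 0
159 -> bucket 5
970 -> bucket 2
858 -> bucket 0 (collision)
701 -> bucket 8
913 -> bucket 0 (collision)
572 -> bucket 0 (collision)
977 -> bucket 9
986 -> bucket 7
Final buckets:
0: 759 -> 858 -> 913 -> 572
1: _
2: 970
3: _
4: _
5: 159
6: _
7: 986
8: 701
9: 977
10: _

3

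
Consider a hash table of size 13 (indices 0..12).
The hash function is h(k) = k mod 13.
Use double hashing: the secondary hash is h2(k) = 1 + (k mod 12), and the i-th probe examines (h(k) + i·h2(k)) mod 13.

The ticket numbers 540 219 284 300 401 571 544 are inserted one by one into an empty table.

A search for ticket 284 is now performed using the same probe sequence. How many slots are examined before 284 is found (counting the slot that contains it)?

3

Insert 540: h=7, slot 7 empty -> index 7.
Insert 219: h=11, slot 11 empty -> index 11.
Insert 284: h=11, h2=9, slots 11,7 occupied -> index 3.
Insert 300: h=1, slot 1 empty -> index 1.
Insert 401: h=11, h2=6, slot 11 occupied -> index 4.
Insert 571: h=12, slot 12 empty -> index 12.
Insert 544: h=11, h2=5, slots 11,3 occupied -> index 8.
Table: [∅, 300, ∅, 284, 401, ∅, ∅, 540, 544, ∅, ∅, 219, 571]
Lookup 284: h=11, h2=9, probe 11,7,3 → found at 3.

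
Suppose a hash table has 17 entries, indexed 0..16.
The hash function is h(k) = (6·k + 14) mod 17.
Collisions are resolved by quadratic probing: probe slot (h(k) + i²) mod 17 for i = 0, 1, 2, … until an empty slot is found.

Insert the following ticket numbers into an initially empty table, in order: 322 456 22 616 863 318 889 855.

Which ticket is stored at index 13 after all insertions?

456

322: h=8 -> slot 8
456: h=13 -> slot 13
22: h=10 -> slot 10
616: h=4 -> slot 4
863: h=7 -> slot 7
318: h=1 -> slot 1
889: h=10, probe 10,11 -> slot 11
855: h=10, probe 10,11,14 -> slot 14
Table: [_, 318, _, _, 616, _, _, 863, 322, _, 22, 889, _, 456, 855, _, _]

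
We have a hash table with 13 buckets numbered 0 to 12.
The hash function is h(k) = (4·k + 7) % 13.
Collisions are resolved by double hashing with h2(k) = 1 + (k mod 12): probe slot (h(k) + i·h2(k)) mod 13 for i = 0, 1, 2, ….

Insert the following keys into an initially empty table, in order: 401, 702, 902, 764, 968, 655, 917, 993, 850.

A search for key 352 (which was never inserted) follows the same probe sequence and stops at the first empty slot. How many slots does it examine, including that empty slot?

401 hashes to 12; slot 12 is free => place at 12.
702 hashes to 7; slot 7 is free => place at 7.
902 hashes to 1; slot 1 is free => place at 1.
764 hashes to 8; slot 8 is free => place at 8.
968 hashes to 5; slot 5 is free => place at 5.
655 hashes to 1, h2=8; 1 taken => place at 9.
917 hashes to 9, h2=6; 9 taken => place at 2.
993 hashes to 1, h2=10; 1 taken => place at 11.
850 hashes to 1, h2=11; 1,12 taken => place at 10.
Table: [_, 902, 917, _, _, 968, _, 702, 764, 655, 850, 993, 401]
Lookup 352: h=11, h2=5, probe 11,3 → slot 3 empty, not found.

2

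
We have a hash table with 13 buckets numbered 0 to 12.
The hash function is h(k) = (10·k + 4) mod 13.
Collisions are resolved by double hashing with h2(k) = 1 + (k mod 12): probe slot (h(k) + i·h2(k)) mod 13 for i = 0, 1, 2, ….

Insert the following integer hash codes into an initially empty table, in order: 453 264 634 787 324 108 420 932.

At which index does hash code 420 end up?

8

453: h=10 -> slot 10
264: h=5 -> slot 5
634: h=0 -> slot 0
787: h=9 -> slot 9
324: h=7 -> slot 7
108: h=5, h2=1, probe 5,6 -> slot 6
420: h=5, h2=1, probe 5,6,7,8 -> slot 8
932: h=3 -> slot 3
Table: [634, —, —, 932, —, 264, 108, 324, 420, 787, 453, —, —]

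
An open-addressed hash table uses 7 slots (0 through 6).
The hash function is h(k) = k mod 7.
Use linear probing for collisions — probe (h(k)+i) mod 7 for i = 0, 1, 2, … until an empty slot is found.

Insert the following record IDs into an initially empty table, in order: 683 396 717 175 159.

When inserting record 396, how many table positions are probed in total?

Insert 683: h=4, slot 4 empty -> index 4.
Insert 396: h=4, slot 4 occupied -> index 5.
Insert 717: h=3, slot 3 empty -> index 3.
Insert 175: h=0, slot 0 empty -> index 0.
Insert 159: h=5, slot 5 occupied -> index 6.
Table: [175, ∅, ∅, 717, 683, 396, 159]

2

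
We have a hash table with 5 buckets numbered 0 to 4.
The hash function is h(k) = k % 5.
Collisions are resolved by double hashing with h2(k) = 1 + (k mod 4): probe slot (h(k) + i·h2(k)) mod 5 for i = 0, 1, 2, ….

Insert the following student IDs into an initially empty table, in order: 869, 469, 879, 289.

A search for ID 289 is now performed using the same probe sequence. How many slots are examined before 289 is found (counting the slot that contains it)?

4

869 hashes to 4; slot 4 is free -> place at 4.
469 hashes to 4, h2=2; 4 taken -> place at 1.
879 hashes to 4, h2=4; 4 taken -> place at 3.
289 hashes to 4, h2=2; 4,1,3 taken -> place at 0.
Table: [289, 469, -, 879, 869]
Lookup 289: h=4, h2=2, probe 4,1,3,0 → found at 0.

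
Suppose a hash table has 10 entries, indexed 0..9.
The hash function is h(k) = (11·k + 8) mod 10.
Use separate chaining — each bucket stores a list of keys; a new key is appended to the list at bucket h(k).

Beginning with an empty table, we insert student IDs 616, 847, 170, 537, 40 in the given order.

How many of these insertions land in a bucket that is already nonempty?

2

Insert 616: h=4, bucket 4 empty → new chain.
Insert 847: h=5, bucket 5 empty → new chain.
Insert 170: h=8, bucket 8 empty → new chain.
Insert 537: h=5, bucket 5 nonempty → append to chain.
Insert 40: h=8, bucket 8 nonempty → append to chain.
Final buckets:
0: _
1: _
2: _
3: _
4: 616
5: 847 -> 537
6: _
7: _
8: 170 -> 40
9: _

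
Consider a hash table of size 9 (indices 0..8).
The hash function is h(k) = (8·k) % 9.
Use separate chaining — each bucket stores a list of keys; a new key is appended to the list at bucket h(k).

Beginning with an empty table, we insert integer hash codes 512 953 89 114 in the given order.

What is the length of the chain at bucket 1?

3

Insert 512: h=1, bucket 1 empty -> new chain.
Insert 953: h=1, bucket 1 nonempty -> append to chain.
Insert 89: h=1, bucket 1 nonempty -> append to chain.
Insert 114: h=3, bucket 3 empty -> new chain.
Final buckets:
0: _
1: 512 -> 953 -> 89
2: _
3: 114
4: _
5: _
6: _
7: _
8: _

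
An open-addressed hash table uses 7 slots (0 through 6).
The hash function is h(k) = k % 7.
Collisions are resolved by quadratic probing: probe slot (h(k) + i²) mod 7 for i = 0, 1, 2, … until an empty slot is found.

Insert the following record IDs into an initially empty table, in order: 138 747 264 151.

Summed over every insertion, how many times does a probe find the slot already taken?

138 hashes to 5; slot 5 is free => place at 5.
747 hashes to 5; 5 taken => place at 6.
264 hashes to 5; 5,6 taken => place at 2.
151 hashes to 4; slot 4 is free => place at 4.
Table: [_, _, 264, _, 151, 138, 747]

3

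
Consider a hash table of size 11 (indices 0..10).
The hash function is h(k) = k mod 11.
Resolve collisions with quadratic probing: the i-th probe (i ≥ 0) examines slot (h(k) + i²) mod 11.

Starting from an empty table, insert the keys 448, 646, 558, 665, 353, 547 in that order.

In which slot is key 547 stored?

Insert 448: h=8, slot 8 empty → index 8.
Insert 646: h=8, slot 8 occupied → index 9.
Insert 558: h=8, slots 8,9 occupied → index 1.
Insert 665: h=5, slot 5 empty → index 5.
Insert 353: h=1, slot 1 occupied → index 2.
Insert 547: h=8, slots 8,9,1 occupied → index 6.
Table: [∅, 558, 353, ∅, ∅, 665, 547, ∅, 448, 646, ∅]

6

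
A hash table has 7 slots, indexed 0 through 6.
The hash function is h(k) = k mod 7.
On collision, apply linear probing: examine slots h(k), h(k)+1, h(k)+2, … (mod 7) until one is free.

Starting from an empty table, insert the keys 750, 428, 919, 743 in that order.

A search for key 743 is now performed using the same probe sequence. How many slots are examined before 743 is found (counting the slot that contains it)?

4

Insert 750: h=1, slot 1 empty => index 1.
Insert 428: h=1, slot 1 occupied => index 2.
Insert 919: h=2, slot 2 occupied => index 3.
Insert 743: h=1, slots 1,2,3 occupied => index 4.
Table: [., 750, 428, 919, 743, ., .]
Lookup 743: h=1, probe 1,2,3,4 → found at 4.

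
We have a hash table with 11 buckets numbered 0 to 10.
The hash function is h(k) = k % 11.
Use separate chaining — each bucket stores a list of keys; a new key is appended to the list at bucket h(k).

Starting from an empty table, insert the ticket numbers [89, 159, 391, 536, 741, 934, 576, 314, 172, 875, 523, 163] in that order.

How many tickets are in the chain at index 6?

Insert 89: h=1, bucket 1 empty -> new chain.
Insert 159: h=5, bucket 5 empty -> new chain.
Insert 391: h=6, bucket 6 empty -> new chain.
Insert 536: h=8, bucket 8 empty -> new chain.
Insert 741: h=4, bucket 4 empty -> new chain.
Insert 934: h=10, bucket 10 empty -> new chain.
Insert 576: h=4, bucket 4 nonempty -> append to chain.
Insert 314: h=6, bucket 6 nonempty -> append to chain.
Insert 172: h=7, bucket 7 empty -> new chain.
Insert 875: h=6, bucket 6 nonempty -> append to chain.
Insert 523: h=6, bucket 6 nonempty -> append to chain.
Insert 163: h=9, bucket 9 empty -> new chain.
Final buckets:
0: -
1: 89
2: -
3: -
4: 741 -> 576
5: 159
6: 391 -> 314 -> 875 -> 523
7: 172
8: 536
9: 163
10: 934

4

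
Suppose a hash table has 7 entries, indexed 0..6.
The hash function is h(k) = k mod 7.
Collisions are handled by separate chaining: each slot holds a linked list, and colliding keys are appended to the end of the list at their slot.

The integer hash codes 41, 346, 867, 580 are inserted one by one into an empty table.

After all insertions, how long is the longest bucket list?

41 -> bucket 6
346 -> bucket 3
867 -> bucket 6 (collision)
580 -> bucket 6 (collision)
Final buckets:
0: —
1: —
2: —
3: 346
4: —
5: —
6: 41 -> 867 -> 580

3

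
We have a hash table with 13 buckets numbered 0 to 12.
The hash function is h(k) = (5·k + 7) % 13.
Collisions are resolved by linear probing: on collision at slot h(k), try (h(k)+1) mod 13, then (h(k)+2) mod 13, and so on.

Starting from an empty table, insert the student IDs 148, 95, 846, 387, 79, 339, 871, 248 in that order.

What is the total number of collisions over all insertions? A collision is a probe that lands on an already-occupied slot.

8

Insert 148: h=6, slot 6 empty → index 6.
Insert 95: h=1, slot 1 empty → index 1.
Insert 846: h=12, slot 12 empty → index 12.
Insert 387: h=5, slot 5 empty → index 5.
Insert 79: h=12, slot 12 occupied → index 0.
Insert 339: h=12, slots 12,0,1 occupied → index 2.
Insert 871: h=7, slot 7 empty → index 7.
Insert 248: h=12, slots 12,0,1,2 occupied → index 3.
Table: [79, 95, 339, 248, ., 387, 148, 871, ., ., ., ., 846]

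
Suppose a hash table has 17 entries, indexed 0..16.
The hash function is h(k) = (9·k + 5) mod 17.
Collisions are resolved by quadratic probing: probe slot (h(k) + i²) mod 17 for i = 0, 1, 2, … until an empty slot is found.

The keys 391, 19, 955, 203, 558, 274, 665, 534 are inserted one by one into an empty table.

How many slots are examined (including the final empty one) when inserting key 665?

Insert 391: h=5, slot 5 empty => index 5.
Insert 19: h=6, slot 6 empty => index 6.
Insert 955: h=15, slot 15 empty => index 15.
Insert 203: h=13, slot 13 empty => index 13.
Insert 558: h=12, slot 12 empty => index 12.
Insert 274: h=6, slot 6 occupied => index 7.
Insert 665: h=6, slots 6,7 occupied => index 10.
Insert 534: h=0, slot 0 empty => index 0.
Table: [534, ., ., ., ., 391, 19, 274, ., ., 665, ., 558, 203, ., 955, .]

3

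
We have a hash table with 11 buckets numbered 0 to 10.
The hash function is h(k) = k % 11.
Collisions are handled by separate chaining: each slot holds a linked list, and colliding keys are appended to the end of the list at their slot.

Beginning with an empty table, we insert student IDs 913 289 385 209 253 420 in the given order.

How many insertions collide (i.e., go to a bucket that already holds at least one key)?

Insert 913: h=0, bucket 0 empty → new chain.
Insert 289: h=3, bucket 3 empty → new chain.
Insert 385: h=0, bucket 0 nonempty → append to chain.
Insert 209: h=0, bucket 0 nonempty → append to chain.
Insert 253: h=0, bucket 0 nonempty → append to chain.
Insert 420: h=2, bucket 2 empty → new chain.
Final buckets:
0: 913 -> 385 -> 209 -> 253
1: -
2: 420
3: 289
4: -
5: -
6: -
7: -
8: -
9: -
10: -

3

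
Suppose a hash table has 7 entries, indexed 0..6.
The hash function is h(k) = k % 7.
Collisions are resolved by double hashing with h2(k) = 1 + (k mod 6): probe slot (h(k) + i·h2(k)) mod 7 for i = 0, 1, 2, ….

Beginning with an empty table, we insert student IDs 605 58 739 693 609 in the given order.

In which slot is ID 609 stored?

1

605: h=3 => slot 3
58: h=2 => slot 2
739: h=4 => slot 4
693: h=0 => slot 0
609: h=0, h2=4, probe 0,4,1 => slot 1
Table: [693, 609, 58, 605, 739, —, —]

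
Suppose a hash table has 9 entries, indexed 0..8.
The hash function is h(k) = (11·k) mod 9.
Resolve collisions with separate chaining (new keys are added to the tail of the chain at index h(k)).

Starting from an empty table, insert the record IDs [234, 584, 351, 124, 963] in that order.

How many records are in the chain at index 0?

234 → bucket 0
584 → bucket 7
351 → bucket 0 (collision)
124 → bucket 5
963 → bucket 0 (collision)
Final buckets:
0: 234 -> 351 -> 963
1: -
2: -
3: -
4: -
5: 124
6: -
7: 584
8: -

3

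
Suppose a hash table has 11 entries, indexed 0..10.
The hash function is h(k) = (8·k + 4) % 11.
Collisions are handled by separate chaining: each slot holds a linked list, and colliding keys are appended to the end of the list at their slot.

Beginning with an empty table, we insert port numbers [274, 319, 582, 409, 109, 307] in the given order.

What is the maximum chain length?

274 → bucket 7
319 → bucket 4
582 → bucket 7 (collision)
409 → bucket 9
109 → bucket 7 (collision)
307 → bucket 7 (collision)
Final buckets:
0: ∅
1: ∅
2: ∅
3: ∅
4: 319
5: ∅
6: ∅
7: 274 -> 582 -> 109 -> 307
8: ∅
9: 409
10: ∅

4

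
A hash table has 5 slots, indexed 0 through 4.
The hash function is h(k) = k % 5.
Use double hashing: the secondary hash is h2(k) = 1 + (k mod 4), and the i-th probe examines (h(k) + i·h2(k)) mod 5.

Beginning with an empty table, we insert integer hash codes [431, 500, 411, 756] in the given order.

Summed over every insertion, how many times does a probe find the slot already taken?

Insert 431: h=1, slot 1 empty => index 1.
Insert 500: h=0, slot 0 empty => index 0.
Insert 411: h=1, h2=4, slots 1,0 occupied => index 4.
Insert 756: h=1, h2=1, slot 1 occupied => index 2.
Table: [500, 431, 756, —, 411]

3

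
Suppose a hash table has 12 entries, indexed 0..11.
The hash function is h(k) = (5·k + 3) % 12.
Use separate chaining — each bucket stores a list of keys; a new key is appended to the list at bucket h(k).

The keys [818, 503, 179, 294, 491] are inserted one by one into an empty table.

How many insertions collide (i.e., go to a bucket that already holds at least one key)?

2

818 -> bucket 1
503 -> bucket 10
179 -> bucket 10 (collision)
294 -> bucket 9
491 -> bucket 10 (collision)
Final buckets:
0: —
1: 818
2: —
3: —
4: —
5: —
6: —
7: —
8: —
9: 294
10: 503 -> 179 -> 491
11: —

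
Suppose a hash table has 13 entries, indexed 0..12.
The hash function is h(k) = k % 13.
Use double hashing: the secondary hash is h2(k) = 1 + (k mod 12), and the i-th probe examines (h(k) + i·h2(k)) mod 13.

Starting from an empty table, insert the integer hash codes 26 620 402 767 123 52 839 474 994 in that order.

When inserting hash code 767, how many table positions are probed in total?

3

26: h=0 -> slot 0
620: h=9 -> slot 9
402: h=12 -> slot 12
767: h=0, h2=12, probe 0,12,11 -> slot 11
123: h=6 -> slot 6
52: h=0, h2=5, probe 0,5 -> slot 5
839: h=7 -> slot 7
474: h=6, h2=7, probe 6,0,7,1 -> slot 1
994: h=6, h2=11, probe 6,4 -> slot 4
Table: [26, 474, ., ., 994, 52, 123, 839, ., 620, ., 767, 402]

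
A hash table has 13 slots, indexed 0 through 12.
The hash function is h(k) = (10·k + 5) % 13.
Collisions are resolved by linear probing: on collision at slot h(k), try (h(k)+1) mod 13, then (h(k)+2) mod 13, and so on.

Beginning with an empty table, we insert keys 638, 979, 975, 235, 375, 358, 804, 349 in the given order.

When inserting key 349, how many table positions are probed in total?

638: h=2 => slot 2
979: h=6 => slot 6
975: h=5 => slot 5
235: h=2, probe 2,3 => slot 3
375: h=11 => slot 11
358: h=10 => slot 10
804: h=11, probe 11,12 => slot 12
349: h=11, probe 11,12,0 => slot 0
Table: [349, _, 638, 235, _, 975, 979, _, _, _, 358, 375, 804]

3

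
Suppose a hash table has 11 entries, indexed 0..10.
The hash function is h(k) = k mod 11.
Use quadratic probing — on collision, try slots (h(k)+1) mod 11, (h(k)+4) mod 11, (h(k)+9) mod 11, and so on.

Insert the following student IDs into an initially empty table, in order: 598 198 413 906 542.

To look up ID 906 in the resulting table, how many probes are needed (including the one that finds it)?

2

Insert 598: h=4, slot 4 empty → index 4.
Insert 198: h=0, slot 0 empty → index 0.
Insert 413: h=6, slot 6 empty → index 6.
Insert 906: h=4, slot 4 occupied → index 5.
Insert 542: h=3, slot 3 empty → index 3.
Table: [198, -, -, 542, 598, 906, 413, -, -, -, -]
Lookup 906: h=4, probe 4,5 → found at 5.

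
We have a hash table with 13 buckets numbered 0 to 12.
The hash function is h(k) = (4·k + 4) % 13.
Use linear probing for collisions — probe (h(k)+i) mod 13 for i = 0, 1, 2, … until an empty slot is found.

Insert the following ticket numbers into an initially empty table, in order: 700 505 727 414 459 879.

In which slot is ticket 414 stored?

11

Insert 700: h=9, slot 9 empty -> index 9.
Insert 505: h=9, slot 9 occupied -> index 10.
Insert 727: h=0, slot 0 empty -> index 0.
Insert 414: h=9, slots 9,10 occupied -> index 11.
Insert 459: h=7, slot 7 empty -> index 7.
Insert 879: h=10, slots 10,11 occupied -> index 12.
Table: [727, ∅, ∅, ∅, ∅, ∅, ∅, 459, ∅, 700, 505, 414, 879]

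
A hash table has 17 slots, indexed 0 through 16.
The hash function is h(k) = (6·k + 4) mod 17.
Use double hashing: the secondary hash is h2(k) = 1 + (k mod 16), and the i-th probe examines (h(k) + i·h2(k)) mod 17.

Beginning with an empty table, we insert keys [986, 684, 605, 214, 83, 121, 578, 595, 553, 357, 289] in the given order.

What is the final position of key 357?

986 hashes to 4; slot 4 is free => place at 4.
684 hashes to 11; slot 11 is free => place at 11.
605 hashes to 13; slot 13 is free => place at 13.
214 hashes to 13, h2=7; 13 taken => place at 3.
83 hashes to 9; slot 9 is free => place at 9.
121 hashes to 16; slot 16 is free => place at 16.
578 hashes to 4, h2=3; 4 taken => place at 7.
595 hashes to 4, h2=4; 4 taken => place at 8.
553 hashes to 7, h2=10; 7 taken => place at 0.
357 hashes to 4, h2=6; 4 taken => place at 10.
289 hashes to 4, h2=2; 4 taken => place at 6.
Table: [553, —, —, 214, 986, —, 289, 578, 595, 83, 357, 684, —, 605, —, —, 121]

10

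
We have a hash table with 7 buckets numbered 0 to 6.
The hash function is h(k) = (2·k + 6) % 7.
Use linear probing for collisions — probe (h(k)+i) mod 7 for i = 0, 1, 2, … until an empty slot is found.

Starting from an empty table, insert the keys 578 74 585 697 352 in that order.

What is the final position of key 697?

3

578 hashes to 0; slot 0 is free => place at 0.
74 hashes to 0; 0 taken => place at 1.
585 hashes to 0; 0,1 taken => place at 2.
697 hashes to 0; 0,1,2 taken => place at 3.
352 hashes to 3; 3 taken => place at 4.
Table: [578, 74, 585, 697, 352, —, —]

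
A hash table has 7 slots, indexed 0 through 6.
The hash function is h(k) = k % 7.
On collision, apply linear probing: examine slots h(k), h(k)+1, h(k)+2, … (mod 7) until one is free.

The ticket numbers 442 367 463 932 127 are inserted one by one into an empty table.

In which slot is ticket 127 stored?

5

Insert 442: h=1, slot 1 empty → index 1.
Insert 367: h=3, slot 3 empty → index 3.
Insert 463: h=1, slot 1 occupied → index 2.
Insert 932: h=1, slots 1,2,3 occupied → index 4.
Insert 127: h=1, slots 1,2,3,4 occupied → index 5.
Table: [_, 442, 463, 367, 932, 127, _]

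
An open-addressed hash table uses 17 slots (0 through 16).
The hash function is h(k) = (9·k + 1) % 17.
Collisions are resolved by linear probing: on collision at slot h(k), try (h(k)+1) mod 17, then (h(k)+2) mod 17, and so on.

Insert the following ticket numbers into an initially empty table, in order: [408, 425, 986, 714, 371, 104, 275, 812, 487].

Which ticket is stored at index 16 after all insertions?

812

408: h=1 -> slot 1
425: h=1, probe 1,2 -> slot 2
986: h=1, probe 1,2,3 -> slot 3
714: h=1, probe 1,2,3,4 -> slot 4
371: h=8 -> slot 8
104: h=2, probe 2,3,4,5 -> slot 5
275: h=11 -> slot 11
812: h=16 -> slot 16
487: h=15 -> slot 15
Table: [∅, 408, 425, 986, 714, 104, ∅, ∅, 371, ∅, ∅, 275, ∅, ∅, ∅, 487, 812]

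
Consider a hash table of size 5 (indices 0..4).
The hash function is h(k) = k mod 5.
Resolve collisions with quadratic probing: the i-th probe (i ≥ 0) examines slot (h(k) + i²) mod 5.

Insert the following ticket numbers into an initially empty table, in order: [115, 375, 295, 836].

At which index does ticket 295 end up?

4

Insert 115: h=0, slot 0 empty => index 0.
Insert 375: h=0, slot 0 occupied => index 1.
Insert 295: h=0, slots 0,1 occupied => index 4.
Insert 836: h=1, slot 1 occupied => index 2.
Table: [115, 375, 836, _, 295]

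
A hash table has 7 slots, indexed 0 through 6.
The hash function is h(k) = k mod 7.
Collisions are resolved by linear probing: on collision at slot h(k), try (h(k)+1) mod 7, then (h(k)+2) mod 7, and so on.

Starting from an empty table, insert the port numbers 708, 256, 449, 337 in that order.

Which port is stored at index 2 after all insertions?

708: h=1 => slot 1
256: h=4 => slot 4
449: h=1, probe 1,2 => slot 2
337: h=1, probe 1,2,3 => slot 3
Table: [-, 708, 449, 337, 256, -, -]

449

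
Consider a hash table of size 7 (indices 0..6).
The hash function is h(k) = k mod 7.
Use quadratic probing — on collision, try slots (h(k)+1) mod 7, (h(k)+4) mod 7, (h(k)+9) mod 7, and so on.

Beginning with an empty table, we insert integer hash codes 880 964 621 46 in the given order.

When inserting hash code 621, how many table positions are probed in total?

3

880 hashes to 5; slot 5 is free -> place at 5.
964 hashes to 5; 5 taken -> place at 6.
621 hashes to 5; 5,6 taken -> place at 2.
46 hashes to 4; slot 4 is free -> place at 4.
Table: [-, -, 621, -, 46, 880, 964]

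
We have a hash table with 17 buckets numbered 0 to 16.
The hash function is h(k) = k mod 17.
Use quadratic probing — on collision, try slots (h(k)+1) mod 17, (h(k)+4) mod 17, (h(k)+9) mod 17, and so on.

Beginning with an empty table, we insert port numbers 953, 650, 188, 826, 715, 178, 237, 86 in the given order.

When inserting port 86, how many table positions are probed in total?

5

953: h=1 => slot 1
650: h=4 => slot 4
188: h=1, probe 1,2 => slot 2
826: h=10 => slot 10
715: h=1, probe 1,2,5 => slot 5
178: h=8 => slot 8
237: h=16 => slot 16
86: h=1, probe 1,2,5,10,0 => slot 0
Table: [86, 953, 188, ∅, 650, 715, ∅, ∅, 178, ∅, 826, ∅, ∅, ∅, ∅, ∅, 237]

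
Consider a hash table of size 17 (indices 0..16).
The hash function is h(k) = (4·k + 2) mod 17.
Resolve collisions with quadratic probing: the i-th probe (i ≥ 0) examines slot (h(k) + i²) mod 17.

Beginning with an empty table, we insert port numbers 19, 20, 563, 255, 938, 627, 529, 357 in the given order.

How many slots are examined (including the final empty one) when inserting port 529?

5

19 hashes to 10; slot 10 is free → place at 10.
20 hashes to 14; slot 14 is free → place at 14.
563 hashes to 10; 10 taken → place at 11.
255 hashes to 2; slot 2 is free → place at 2.
938 hashes to 14; 14 taken → place at 15.
627 hashes to 11; 11 taken → place at 12.
529 hashes to 10; 10,11,14,2 taken → place at 9.
357 hashes to 2; 2 taken → place at 3.
Table: [—, —, 255, 357, —, —, —, —, —, 529, 19, 563, 627, —, 20, 938, —]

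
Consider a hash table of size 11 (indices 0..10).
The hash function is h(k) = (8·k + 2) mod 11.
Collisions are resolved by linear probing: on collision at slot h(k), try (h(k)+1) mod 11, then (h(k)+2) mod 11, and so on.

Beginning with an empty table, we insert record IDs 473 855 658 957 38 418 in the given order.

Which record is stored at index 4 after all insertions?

418

473 hashes to 2; slot 2 is free => place at 2.
855 hashes to 0; slot 0 is free => place at 0.
658 hashes to 8; slot 8 is free => place at 8.
957 hashes to 2; 2 taken => place at 3.
38 hashes to 9; slot 9 is free => place at 9.
418 hashes to 2; 2,3 taken => place at 4.
Table: [855, ., 473, 957, 418, ., ., ., 658, 38, .]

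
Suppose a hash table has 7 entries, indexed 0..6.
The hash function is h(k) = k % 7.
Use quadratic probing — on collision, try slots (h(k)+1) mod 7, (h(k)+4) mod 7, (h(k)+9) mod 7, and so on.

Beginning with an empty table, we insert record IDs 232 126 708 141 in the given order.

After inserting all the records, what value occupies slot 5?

Insert 232: h=1, slot 1 empty → index 1.
Insert 126: h=0, slot 0 empty → index 0.
Insert 708: h=1, slot 1 occupied → index 2.
Insert 141: h=1, slots 1,2 occupied → index 5.
Table: [126, 232, 708, -, -, 141, -]

141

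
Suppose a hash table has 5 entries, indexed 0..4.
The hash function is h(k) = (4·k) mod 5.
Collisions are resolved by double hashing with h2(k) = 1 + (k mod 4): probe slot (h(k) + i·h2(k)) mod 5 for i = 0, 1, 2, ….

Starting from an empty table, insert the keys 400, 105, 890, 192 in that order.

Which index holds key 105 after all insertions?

400: h=0 → slot 0
105: h=0, h2=2, probe 0,2 → slot 2
890: h=0, h2=3, probe 0,3 → slot 3
192: h=3, h2=1, probe 3,4 → slot 4
Table: [400, ., 105, 890, 192]

2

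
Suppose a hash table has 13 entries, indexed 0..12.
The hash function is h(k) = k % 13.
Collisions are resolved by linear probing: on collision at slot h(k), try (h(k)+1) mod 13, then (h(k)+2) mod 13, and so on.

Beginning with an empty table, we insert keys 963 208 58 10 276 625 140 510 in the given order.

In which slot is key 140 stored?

11

Insert 963: h=1, slot 1 empty → index 1.
Insert 208: h=0, slot 0 empty → index 0.
Insert 58: h=6, slot 6 empty → index 6.
Insert 10: h=10, slot 10 empty → index 10.
Insert 276: h=3, slot 3 empty → index 3.
Insert 625: h=1, slot 1 occupied → index 2.
Insert 140: h=10, slot 10 occupied → index 11.
Insert 510: h=3, slot 3 occupied → index 4.
Table: [208, 963, 625, 276, 510, ., 58, ., ., ., 10, 140, .]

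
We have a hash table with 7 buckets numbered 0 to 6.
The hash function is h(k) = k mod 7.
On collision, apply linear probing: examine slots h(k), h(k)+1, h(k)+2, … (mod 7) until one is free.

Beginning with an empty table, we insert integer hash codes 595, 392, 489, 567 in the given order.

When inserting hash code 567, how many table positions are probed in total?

595: h=0 -> slot 0
392: h=0, probe 0,1 -> slot 1
489: h=6 -> slot 6
567: h=0, probe 0,1,2 -> slot 2
Table: [595, 392, 567, ., ., ., 489]

3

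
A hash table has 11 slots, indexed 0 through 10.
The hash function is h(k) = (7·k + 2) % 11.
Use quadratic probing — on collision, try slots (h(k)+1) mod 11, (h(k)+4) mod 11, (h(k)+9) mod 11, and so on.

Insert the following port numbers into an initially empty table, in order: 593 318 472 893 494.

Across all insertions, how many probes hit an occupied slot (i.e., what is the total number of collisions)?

6

593 hashes to 6; slot 6 is free -> place at 6.
318 hashes to 6; 6 taken -> place at 7.
472 hashes to 6; 6,7 taken -> place at 10.
893 hashes to 5; slot 5 is free -> place at 5.
494 hashes to 6; 6,7,10 taken -> place at 4.
Table: [∅, ∅, ∅, ∅, 494, 893, 593, 318, ∅, ∅, 472]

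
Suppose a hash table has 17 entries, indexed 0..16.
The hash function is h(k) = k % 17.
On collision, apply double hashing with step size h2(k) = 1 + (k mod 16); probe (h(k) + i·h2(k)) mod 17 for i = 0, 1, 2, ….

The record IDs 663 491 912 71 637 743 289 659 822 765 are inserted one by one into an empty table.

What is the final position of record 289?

2

663 hashes to 0; slot 0 is free => place at 0.
491 hashes to 15; slot 15 is free => place at 15.
912 hashes to 11; slot 11 is free => place at 11.
71 hashes to 3; slot 3 is free => place at 3.
637 hashes to 8; slot 8 is free => place at 8.
743 hashes to 12; slot 12 is free => place at 12.
289 hashes to 0, h2=2; 0 taken => place at 2.
659 hashes to 13; slot 13 is free => place at 13.
822 hashes to 6; slot 6 is free => place at 6.
765 hashes to 0, h2=14; 0 taken => place at 14.
Table: [663, -, 289, 71, -, -, 822, -, 637, -, -, 912, 743, 659, 765, 491, -]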